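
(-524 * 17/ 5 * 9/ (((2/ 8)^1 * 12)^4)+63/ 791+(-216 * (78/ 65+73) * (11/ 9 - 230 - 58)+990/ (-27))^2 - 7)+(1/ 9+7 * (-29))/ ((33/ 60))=59678490002276658/ 2825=21125129204345.72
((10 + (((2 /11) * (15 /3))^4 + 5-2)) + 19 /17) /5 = 736768 /248897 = 2.96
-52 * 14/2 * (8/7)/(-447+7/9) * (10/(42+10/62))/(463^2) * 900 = 0.00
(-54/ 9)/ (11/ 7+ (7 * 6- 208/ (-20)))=-0.11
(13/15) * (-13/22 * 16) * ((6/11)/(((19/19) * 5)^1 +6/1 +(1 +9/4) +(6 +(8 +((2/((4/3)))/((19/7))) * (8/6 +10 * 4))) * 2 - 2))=-205504/3951255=-0.05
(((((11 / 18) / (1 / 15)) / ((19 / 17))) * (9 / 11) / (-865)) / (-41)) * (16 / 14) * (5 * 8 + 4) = 8976 / 943369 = 0.01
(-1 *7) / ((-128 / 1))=7 / 128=0.05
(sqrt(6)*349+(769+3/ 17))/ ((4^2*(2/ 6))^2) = 57.10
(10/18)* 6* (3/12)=5/6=0.83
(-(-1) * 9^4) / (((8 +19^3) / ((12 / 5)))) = 2.29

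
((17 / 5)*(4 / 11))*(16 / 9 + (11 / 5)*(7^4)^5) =537161536715523996172 / 2475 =217034964329504644.92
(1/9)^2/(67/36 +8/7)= 28/6813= 0.00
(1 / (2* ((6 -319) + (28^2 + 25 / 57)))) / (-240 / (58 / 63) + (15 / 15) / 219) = -362007 / 88979157584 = -0.00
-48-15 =-63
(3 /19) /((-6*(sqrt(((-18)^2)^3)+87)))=-1 /224922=-0.00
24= 24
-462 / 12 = -77 / 2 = -38.50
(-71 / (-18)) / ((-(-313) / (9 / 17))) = 71 / 10642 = 0.01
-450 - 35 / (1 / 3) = -555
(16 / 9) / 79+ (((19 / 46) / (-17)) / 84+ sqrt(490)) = 345833 / 15568056+ 7 * sqrt(10) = 22.16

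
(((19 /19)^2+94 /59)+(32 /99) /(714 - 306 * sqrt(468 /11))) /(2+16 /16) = 257937163 /298405539 - 32 * sqrt(143) /6181659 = 0.86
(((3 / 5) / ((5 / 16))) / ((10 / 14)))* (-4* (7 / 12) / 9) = -784 / 1125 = -0.70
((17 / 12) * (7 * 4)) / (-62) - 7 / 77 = -1495 / 2046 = -0.73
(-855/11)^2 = 731025/121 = 6041.53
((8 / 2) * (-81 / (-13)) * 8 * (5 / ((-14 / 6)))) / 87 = -12960 / 2639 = -4.91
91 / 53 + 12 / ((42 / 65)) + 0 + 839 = 318796 / 371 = 859.29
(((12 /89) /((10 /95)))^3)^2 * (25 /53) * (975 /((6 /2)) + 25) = 729.16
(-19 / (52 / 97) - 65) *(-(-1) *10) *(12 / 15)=-10446 / 13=-803.54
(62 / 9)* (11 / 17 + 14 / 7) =310 / 17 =18.24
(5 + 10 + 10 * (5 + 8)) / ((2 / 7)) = 1015 / 2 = 507.50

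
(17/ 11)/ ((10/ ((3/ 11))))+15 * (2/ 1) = 36351/ 1210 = 30.04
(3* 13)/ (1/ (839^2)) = 27452919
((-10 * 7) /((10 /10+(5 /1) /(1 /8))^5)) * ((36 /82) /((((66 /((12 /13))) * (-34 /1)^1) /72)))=90720 /11547503409871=0.00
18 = 18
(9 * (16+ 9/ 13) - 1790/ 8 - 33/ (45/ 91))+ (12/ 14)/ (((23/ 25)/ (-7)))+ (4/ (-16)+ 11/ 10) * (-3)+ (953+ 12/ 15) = 7216147/ 8970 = 804.48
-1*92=-92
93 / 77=1.21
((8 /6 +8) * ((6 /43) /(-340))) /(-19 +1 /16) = 224 /1107465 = 0.00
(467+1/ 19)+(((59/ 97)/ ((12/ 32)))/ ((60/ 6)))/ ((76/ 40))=2582806/ 5529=467.14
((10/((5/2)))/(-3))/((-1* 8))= 0.17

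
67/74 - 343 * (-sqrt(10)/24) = 67/74 +343 * sqrt(10)/24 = 46.10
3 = 3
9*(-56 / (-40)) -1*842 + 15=-4072 / 5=-814.40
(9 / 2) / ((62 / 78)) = 351 / 62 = 5.66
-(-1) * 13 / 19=0.68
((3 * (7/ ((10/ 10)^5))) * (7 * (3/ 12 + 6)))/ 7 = 525/ 4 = 131.25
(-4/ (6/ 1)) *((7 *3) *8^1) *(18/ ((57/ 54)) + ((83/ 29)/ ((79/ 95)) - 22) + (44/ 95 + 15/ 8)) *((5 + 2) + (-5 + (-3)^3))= 101468290/ 43529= 2331.05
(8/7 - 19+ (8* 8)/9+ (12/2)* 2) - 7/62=4457/3906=1.14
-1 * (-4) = 4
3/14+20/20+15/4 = 139/28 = 4.96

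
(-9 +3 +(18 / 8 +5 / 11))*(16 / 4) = -145 / 11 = -13.18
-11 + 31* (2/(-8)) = -75/4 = -18.75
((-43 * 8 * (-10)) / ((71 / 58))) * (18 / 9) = 399040 / 71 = 5620.28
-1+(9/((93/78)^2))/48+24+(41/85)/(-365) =2758554371/119260100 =23.13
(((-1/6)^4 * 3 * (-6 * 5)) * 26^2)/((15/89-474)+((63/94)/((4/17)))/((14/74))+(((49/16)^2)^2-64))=115822919680/1072782186417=0.11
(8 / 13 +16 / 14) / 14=80 / 637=0.13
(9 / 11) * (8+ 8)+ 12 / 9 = 476 / 33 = 14.42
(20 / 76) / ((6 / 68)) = 170 / 57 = 2.98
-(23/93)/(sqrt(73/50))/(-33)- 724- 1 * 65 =-789 + 115 * sqrt(146)/224037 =-788.99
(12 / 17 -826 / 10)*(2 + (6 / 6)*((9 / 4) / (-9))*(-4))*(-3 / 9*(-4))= -27844 / 85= -327.58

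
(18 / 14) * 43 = 387 / 7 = 55.29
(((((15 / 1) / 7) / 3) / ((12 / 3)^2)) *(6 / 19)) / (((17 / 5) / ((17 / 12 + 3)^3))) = 3721925 / 10418688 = 0.36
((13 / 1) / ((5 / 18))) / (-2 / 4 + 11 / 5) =468 / 17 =27.53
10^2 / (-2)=-50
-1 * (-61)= 61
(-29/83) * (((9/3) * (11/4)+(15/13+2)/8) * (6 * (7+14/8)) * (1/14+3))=-16815795/34528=-487.02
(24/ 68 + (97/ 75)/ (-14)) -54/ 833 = 24457/ 124950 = 0.20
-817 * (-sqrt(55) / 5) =1211.81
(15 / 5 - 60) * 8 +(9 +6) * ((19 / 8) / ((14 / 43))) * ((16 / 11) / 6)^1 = -66139 / 154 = -429.47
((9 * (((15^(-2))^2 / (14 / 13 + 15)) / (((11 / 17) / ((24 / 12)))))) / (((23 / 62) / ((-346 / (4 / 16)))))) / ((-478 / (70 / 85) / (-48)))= -249872896 / 23695505625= -0.01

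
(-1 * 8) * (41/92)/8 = -0.45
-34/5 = -6.80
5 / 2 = 2.50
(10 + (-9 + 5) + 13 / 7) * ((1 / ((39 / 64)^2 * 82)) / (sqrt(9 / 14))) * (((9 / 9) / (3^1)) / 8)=14080 * sqrt(14) / 3928743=0.01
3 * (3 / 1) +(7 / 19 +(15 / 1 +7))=596 / 19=31.37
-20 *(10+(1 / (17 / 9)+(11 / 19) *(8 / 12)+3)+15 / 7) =-2178460 / 6783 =-321.16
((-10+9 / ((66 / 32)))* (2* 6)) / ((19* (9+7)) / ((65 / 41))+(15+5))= -130 / 407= -0.32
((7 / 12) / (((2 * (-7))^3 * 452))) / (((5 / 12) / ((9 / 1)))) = -9 / 885920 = -0.00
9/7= 1.29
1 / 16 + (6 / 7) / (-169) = 1087 / 18928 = 0.06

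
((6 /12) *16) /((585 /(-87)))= -232 /195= -1.19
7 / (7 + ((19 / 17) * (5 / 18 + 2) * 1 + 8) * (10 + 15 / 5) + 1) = 2142 / 44399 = 0.05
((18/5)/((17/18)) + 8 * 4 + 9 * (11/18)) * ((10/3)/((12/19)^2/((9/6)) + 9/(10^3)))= 845101000/1687233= 500.88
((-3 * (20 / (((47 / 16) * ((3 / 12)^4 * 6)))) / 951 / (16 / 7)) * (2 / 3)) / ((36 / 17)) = -152320 / 1206819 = -0.13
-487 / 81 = -6.01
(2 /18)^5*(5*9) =5 /6561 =0.00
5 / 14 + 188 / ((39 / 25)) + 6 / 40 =660769 / 5460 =121.02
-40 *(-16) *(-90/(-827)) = 57600/827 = 69.65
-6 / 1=-6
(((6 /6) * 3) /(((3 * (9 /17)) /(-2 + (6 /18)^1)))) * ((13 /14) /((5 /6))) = -221 /63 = -3.51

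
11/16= 0.69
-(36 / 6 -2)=-4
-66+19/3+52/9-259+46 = -2402/9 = -266.89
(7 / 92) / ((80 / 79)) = 553 / 7360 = 0.08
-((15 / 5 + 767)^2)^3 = -208422380089000000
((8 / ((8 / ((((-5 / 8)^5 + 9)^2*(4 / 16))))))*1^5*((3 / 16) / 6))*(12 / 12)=85139653369 / 137438953472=0.62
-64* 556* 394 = -14020096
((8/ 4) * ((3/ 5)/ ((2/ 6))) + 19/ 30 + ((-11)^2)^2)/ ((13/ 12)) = 878714/ 65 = 13518.68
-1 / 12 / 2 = -1 / 24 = -0.04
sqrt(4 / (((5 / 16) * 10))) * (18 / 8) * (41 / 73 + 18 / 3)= 16.70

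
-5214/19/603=-1738/3819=-0.46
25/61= 0.41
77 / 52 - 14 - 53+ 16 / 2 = -57.52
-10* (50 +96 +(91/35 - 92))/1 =-566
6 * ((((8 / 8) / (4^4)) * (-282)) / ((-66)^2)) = -0.00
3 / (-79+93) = 3 / 14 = 0.21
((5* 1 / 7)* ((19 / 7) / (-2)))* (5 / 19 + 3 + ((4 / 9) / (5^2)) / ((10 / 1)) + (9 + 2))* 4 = -87118 / 1575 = -55.31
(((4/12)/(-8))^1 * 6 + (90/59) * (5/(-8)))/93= -71/5487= -0.01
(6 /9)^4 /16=1 /81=0.01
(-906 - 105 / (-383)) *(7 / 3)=-809417 / 383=-2113.36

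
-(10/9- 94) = 836/9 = 92.89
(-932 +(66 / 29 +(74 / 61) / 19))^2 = 976363260163344 / 1129699321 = 864268.25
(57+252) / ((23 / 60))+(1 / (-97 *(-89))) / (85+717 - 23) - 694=17337325869 / 154677461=112.09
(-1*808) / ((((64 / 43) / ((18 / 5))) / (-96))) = 938088 / 5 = 187617.60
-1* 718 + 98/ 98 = -717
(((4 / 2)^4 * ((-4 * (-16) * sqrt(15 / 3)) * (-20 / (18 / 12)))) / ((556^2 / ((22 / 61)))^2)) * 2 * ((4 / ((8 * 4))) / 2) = -9680 * sqrt(5) / 4167159520683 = -0.00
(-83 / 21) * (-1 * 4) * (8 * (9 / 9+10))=29216 / 21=1391.24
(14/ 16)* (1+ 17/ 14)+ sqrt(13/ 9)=sqrt(13)/ 3+ 31/ 16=3.14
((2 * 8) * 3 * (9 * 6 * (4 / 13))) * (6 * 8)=38281.85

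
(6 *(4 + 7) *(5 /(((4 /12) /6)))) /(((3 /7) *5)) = 2772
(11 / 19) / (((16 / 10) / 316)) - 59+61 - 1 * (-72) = 7157 / 38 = 188.34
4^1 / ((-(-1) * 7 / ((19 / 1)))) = 76 / 7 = 10.86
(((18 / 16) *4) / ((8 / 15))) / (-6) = -45 / 32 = -1.41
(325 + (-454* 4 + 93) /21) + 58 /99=243.54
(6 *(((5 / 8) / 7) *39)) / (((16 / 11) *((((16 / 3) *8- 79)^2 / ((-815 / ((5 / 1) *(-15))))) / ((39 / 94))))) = 24544377 / 500332672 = 0.05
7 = 7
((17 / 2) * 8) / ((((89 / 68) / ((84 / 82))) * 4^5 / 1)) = 6069 / 116768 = 0.05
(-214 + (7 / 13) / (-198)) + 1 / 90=-213.99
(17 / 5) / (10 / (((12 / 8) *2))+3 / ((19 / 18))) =969 / 1760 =0.55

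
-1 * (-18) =18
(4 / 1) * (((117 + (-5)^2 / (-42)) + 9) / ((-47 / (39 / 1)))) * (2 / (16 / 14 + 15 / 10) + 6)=-34235500 / 12173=-2812.41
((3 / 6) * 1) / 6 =1 / 12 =0.08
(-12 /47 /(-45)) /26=2 /9165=0.00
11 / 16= 0.69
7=7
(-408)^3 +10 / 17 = -1154594294 / 17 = -67917311.41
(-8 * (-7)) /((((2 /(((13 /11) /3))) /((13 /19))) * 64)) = 1183 /10032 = 0.12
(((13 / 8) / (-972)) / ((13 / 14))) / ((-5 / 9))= 7 / 2160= 0.00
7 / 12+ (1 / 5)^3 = 887 / 1500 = 0.59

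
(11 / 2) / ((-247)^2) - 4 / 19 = -25677 / 122018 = -0.21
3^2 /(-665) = -9 /665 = -0.01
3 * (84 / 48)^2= 147 / 16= 9.19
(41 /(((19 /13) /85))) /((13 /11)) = 38335 /19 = 2017.63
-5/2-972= -1949/2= -974.50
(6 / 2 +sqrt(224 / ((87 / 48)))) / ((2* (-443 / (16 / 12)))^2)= 4 / 588747 +64* sqrt(406) / 51220989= 0.00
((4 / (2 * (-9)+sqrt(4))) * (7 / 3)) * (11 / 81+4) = -2345 / 972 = -2.41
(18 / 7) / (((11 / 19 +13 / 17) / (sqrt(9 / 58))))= 8721 * sqrt(58) / 88102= 0.75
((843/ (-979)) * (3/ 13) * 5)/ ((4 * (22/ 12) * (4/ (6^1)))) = -113805/ 559988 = -0.20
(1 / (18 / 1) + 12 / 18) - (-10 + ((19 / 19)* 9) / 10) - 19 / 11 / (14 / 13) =8.22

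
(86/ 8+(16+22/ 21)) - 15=1075/ 84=12.80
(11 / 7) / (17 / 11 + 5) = 121 / 504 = 0.24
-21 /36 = -7 /12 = -0.58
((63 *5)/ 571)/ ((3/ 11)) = 1155/ 571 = 2.02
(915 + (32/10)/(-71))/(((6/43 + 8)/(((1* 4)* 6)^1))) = 2697.81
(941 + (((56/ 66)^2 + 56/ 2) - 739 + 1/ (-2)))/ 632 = 501419/ 1376496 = 0.36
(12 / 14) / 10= 0.09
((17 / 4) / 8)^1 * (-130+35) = -50.47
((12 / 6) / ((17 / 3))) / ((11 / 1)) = 6 / 187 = 0.03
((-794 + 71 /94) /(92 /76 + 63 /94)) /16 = -1416735 /53744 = -26.36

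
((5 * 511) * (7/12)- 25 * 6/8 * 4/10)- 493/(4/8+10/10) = 4617/4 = 1154.25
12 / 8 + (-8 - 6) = -25 / 2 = -12.50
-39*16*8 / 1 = -4992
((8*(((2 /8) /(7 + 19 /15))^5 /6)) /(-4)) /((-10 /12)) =151875 /15009920319488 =0.00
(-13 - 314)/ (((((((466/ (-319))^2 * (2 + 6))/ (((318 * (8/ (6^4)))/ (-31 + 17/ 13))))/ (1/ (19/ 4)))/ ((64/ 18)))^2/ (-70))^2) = -206511819306737395936940049528727393600/ 1825554688493758857033199551704725038822987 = -0.00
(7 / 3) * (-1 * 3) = -7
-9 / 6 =-3 / 2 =-1.50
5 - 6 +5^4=624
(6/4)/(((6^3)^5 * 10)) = 0.00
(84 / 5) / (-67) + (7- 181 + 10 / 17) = -989008 / 5695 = -173.66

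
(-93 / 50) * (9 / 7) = -837 / 350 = -2.39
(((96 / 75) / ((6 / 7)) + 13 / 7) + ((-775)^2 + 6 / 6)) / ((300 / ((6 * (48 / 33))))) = 2522643272 / 144375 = 17472.85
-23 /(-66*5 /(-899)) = -20677 /330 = -62.66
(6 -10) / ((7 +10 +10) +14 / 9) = -36 / 257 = -0.14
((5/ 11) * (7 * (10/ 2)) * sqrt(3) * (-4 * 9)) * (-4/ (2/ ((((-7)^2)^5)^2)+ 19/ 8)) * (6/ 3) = 6434448354239431760640 * sqrt(3)/ 3335316731240181677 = 3341.45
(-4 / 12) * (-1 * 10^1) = 3.33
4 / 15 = 0.27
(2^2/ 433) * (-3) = -0.03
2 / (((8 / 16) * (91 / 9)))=36 / 91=0.40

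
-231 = -231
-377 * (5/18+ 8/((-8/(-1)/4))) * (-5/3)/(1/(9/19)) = 145145/114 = 1273.20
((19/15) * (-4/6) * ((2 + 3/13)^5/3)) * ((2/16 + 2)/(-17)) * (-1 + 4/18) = -2727982817/1804483980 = -1.51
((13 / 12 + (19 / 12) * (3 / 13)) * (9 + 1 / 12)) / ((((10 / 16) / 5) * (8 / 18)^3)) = 997677 / 832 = 1199.13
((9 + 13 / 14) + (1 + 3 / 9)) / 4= 473 / 168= 2.82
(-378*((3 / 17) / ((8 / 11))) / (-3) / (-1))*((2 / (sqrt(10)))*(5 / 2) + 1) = -78.91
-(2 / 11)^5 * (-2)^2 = -128 / 161051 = -0.00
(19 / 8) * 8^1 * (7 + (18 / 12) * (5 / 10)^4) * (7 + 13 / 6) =237215 / 192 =1235.49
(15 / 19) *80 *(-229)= -274800 / 19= -14463.16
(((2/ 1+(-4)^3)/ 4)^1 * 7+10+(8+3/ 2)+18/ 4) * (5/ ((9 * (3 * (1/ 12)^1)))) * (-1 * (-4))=-6760/ 9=-751.11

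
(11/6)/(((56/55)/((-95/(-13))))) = 57475/4368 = 13.16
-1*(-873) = 873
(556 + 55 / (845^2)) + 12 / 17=1351506707 / 2427685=556.71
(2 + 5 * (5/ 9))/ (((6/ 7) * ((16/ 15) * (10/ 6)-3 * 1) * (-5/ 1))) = 301/ 330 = 0.91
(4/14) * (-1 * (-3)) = 6/7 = 0.86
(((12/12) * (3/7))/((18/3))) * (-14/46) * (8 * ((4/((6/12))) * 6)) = -192/23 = -8.35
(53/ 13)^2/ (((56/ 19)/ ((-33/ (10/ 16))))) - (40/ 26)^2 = -1775243/ 5915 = -300.13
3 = 3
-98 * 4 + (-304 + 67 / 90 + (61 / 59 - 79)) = -4105807 / 5310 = -773.22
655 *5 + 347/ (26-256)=752903/ 230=3273.49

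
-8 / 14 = -4 / 7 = -0.57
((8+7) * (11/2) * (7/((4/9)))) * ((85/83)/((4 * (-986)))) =-51975/154048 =-0.34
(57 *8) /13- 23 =157 /13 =12.08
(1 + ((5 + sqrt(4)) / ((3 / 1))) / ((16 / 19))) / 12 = 181 / 576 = 0.31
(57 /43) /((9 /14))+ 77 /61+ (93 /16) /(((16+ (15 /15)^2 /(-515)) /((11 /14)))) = 3.61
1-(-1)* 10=11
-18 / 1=-18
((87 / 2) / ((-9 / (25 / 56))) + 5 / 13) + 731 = 3185263 / 4368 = 729.23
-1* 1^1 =-1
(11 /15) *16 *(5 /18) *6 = 176 /9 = 19.56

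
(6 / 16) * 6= 9 / 4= 2.25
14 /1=14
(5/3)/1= 5/3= 1.67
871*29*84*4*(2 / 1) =16974048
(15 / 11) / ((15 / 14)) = 14 / 11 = 1.27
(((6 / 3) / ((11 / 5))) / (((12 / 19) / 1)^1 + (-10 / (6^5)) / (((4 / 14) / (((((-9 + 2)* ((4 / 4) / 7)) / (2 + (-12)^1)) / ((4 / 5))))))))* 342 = 4042275840 / 8204141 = 492.71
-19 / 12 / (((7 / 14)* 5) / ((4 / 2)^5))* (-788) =239552 / 15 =15970.13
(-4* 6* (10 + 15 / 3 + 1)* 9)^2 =11943936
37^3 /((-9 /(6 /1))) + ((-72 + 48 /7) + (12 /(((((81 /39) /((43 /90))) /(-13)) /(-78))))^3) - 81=21931762508.72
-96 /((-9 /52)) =1664 /3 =554.67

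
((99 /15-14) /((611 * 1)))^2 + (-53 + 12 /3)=-457316856 /9333025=-49.00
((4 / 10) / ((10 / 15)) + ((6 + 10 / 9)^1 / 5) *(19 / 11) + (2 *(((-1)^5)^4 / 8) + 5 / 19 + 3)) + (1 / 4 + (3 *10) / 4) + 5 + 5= 228727 / 9405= 24.32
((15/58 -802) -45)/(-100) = 49111/5800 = 8.47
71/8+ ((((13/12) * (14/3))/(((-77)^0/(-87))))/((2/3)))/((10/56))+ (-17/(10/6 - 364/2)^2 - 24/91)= -3685.99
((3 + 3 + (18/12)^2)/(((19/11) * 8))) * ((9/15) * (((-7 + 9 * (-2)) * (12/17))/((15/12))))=-3267/646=-5.06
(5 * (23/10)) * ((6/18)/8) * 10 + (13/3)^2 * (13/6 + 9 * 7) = 265351/216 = 1228.48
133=133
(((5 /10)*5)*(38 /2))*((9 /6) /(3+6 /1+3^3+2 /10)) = 1425 /724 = 1.97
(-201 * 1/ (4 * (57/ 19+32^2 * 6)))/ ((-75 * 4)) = 67/ 2458800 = 0.00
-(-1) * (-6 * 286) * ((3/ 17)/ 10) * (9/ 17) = -23166/ 1445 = -16.03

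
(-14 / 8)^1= -7 / 4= -1.75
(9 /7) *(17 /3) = 51 /7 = 7.29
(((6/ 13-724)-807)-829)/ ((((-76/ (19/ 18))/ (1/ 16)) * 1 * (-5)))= -15337/ 37440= -0.41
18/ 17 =1.06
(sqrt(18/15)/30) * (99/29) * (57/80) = 1881 * sqrt(30)/116000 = 0.09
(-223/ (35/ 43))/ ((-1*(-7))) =-9589/ 245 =-39.14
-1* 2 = -2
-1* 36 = -36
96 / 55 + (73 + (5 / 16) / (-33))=74.74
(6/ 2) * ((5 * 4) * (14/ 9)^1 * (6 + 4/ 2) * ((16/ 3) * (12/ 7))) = 20480/ 3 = 6826.67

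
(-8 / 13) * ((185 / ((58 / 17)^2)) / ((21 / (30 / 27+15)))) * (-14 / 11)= 1069300 / 111969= 9.55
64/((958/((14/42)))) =0.02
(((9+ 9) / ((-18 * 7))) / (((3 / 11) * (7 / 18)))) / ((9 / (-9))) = 66 / 49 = 1.35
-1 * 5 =-5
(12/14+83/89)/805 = 223/100303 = 0.00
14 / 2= 7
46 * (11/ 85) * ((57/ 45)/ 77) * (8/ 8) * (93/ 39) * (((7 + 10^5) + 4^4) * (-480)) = -86928823104/ 7735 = -11238374.03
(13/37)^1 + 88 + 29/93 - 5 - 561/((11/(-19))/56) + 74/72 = 54348.69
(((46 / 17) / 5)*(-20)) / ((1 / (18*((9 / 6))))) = -292.24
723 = 723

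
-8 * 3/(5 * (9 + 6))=-8/25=-0.32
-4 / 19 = -0.21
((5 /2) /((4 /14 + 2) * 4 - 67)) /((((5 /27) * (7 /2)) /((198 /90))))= -11 /75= -0.15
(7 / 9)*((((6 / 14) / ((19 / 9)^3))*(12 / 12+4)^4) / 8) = 151875 / 54872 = 2.77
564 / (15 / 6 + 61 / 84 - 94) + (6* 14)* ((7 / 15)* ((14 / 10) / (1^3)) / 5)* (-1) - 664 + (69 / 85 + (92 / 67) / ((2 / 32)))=-5718185377 / 8684875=-658.41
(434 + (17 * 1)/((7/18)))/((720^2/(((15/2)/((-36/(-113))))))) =23617/1088640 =0.02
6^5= 7776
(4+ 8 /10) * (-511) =-12264 /5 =-2452.80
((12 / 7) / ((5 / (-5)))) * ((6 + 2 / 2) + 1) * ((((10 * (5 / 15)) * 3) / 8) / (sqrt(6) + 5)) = -600 / 133 + 120 * sqrt(6) / 133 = -2.30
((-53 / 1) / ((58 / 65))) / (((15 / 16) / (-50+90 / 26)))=256520 / 87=2948.51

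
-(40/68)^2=-100/289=-0.35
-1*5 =-5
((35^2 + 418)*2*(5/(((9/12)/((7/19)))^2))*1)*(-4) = -51524480/3249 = -15858.57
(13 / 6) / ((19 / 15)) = 65 / 38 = 1.71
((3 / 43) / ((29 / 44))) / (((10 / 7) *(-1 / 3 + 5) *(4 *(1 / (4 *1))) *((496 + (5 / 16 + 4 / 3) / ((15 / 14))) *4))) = 162 / 20304901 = 0.00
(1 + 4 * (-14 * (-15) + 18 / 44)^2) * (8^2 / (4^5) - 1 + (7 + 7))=203563739 / 88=2313224.31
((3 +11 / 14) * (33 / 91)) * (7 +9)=13992 / 637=21.97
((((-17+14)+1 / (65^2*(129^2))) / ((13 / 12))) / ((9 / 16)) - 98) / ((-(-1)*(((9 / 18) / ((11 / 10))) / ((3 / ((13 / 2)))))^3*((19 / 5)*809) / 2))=-6010097812471456 / 85739148266256875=-0.07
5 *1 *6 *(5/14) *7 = 75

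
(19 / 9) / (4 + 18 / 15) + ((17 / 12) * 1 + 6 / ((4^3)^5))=114487722335 / 62813896704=1.82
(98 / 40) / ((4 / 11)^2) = 5929 / 320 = 18.53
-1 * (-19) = 19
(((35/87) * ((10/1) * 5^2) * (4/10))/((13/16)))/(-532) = -2000/21489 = -0.09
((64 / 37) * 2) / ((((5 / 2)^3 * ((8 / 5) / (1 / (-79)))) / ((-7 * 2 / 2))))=896 / 73075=0.01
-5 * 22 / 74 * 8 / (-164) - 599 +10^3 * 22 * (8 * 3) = 800067427 / 1517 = 527401.07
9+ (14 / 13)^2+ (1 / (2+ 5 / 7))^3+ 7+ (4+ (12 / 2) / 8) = 101820517 / 4636684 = 21.96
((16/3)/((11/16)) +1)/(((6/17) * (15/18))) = 4913/165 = 29.78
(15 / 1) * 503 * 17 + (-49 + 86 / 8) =512907 / 4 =128226.75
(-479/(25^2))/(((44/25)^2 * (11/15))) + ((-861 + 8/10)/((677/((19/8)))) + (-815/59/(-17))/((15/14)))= -563245881107/216909662640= -2.60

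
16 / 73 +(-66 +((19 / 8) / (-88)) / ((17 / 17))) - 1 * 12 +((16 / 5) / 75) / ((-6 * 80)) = -22492707571 / 289080000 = -77.81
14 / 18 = 7 / 9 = 0.78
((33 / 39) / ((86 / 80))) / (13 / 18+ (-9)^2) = 7920 / 822289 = 0.01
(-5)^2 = 25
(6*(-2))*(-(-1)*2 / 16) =-3 / 2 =-1.50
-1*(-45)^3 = 91125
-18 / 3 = -6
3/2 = 1.50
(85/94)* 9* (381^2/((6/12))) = 2362726.91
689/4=172.25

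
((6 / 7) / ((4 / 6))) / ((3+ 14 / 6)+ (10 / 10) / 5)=135 / 581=0.23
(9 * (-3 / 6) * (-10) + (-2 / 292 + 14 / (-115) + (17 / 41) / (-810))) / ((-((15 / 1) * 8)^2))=-0.00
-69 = -69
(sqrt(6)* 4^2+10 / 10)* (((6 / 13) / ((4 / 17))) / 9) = 17 / 78+136* sqrt(6) / 39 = 8.76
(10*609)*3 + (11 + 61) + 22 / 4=36695 / 2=18347.50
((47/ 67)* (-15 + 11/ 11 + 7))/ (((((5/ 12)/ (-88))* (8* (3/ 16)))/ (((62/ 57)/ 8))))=1795024/ 19095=94.00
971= 971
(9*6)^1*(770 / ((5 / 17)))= 141372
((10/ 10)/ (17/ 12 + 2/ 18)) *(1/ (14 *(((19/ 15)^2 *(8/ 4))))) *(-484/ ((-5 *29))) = 3564/ 73283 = 0.05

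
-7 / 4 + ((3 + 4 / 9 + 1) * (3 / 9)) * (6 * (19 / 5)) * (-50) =-60863 / 36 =-1690.64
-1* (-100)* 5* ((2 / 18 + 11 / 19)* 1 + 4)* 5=2005000 / 171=11725.15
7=7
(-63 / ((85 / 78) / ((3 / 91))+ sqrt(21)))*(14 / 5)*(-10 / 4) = 674730 / 49603 - 20412*sqrt(21) / 49603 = 11.72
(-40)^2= 1600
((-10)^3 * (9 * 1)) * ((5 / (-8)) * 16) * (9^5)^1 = 5314410000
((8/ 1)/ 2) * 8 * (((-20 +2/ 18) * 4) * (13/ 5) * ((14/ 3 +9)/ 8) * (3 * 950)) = -290037280/ 9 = -32226364.44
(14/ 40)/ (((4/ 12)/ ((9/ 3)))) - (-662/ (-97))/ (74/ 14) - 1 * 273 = -19462513/ 71780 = -271.14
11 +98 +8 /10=549 /5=109.80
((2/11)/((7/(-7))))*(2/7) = -4/77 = -0.05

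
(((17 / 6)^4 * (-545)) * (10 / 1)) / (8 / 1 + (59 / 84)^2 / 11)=-245347113550 / 5619681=-43658.55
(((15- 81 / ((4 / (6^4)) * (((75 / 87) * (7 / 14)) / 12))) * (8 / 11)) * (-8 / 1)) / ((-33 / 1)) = -389662912 / 3025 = -128814.19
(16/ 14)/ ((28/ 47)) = 94/ 49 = 1.92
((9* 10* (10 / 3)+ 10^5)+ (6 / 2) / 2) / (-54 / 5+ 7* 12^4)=1003015 / 1451412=0.69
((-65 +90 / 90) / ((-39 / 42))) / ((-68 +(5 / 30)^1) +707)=5376 / 49855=0.11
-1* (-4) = 4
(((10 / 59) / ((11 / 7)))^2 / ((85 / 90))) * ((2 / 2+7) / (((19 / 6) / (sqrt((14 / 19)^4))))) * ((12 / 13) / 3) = 3319142400 / 638472902639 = 0.01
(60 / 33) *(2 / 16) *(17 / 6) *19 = 1615 / 132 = 12.23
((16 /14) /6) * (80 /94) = 160 /987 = 0.16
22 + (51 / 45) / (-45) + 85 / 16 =294703 / 10800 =27.29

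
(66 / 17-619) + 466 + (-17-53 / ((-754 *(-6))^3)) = -261476390463877 / 1574043427008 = -166.12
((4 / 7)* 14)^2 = 64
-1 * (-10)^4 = -10000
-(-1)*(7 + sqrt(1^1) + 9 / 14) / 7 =121 / 98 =1.23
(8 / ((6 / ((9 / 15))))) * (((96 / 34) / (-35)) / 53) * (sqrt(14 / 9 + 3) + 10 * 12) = -4608 / 31535 - 64 * sqrt(41) / 157675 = -0.15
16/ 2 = 8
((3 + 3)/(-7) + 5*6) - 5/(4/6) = 303/14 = 21.64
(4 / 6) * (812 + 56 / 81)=131656 / 243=541.79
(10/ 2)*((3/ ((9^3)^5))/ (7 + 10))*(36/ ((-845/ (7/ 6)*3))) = -14/ 197175074169308859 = -0.00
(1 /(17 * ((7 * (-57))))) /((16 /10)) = -5 /54264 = -0.00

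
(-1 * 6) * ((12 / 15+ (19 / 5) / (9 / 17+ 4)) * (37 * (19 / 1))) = -2661558 / 385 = -6913.14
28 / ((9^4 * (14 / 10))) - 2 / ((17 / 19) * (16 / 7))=-869893 / 892296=-0.97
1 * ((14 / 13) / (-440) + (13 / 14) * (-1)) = -0.93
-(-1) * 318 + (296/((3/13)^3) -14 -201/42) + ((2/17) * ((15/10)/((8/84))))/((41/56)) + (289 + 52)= 6515085985/263466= 24728.37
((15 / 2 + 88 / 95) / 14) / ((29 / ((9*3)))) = 43227 / 77140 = 0.56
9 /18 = 1 /2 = 0.50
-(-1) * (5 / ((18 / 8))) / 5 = 4 / 9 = 0.44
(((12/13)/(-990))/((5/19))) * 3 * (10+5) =-114/715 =-0.16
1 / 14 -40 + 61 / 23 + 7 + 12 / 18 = -29.61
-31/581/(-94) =31/54614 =0.00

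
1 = 1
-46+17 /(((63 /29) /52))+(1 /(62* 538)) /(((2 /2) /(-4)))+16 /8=190662833 /525357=362.92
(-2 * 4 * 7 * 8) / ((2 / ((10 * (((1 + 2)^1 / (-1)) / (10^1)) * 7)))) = 4704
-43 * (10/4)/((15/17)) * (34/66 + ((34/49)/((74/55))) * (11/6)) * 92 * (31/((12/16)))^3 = -1867554542047808/1615383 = -1156106348.80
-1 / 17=-0.06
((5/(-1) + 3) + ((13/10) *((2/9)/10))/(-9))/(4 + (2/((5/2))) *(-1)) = -8113/12960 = -0.63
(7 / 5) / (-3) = -7 / 15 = -0.47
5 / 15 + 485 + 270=2266 / 3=755.33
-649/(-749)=649/749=0.87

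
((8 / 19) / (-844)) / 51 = -0.00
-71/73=-0.97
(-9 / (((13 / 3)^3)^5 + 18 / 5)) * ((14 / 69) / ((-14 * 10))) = 43046721 / 11772755405121769106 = 0.00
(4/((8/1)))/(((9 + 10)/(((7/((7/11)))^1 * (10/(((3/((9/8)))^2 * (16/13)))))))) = 0.33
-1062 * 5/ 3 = -1770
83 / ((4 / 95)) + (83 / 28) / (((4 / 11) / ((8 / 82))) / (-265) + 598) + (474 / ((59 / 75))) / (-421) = 597020223777575 / 303083068617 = 1969.82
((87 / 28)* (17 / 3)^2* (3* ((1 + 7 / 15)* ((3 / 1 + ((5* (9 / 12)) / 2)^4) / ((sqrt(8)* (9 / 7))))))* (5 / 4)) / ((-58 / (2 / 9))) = -66666809* sqrt(2) / 10616832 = -8.88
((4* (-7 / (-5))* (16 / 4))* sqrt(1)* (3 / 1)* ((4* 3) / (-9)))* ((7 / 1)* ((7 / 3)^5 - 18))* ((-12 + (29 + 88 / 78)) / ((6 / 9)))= -13782925408 / 15795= -872613.19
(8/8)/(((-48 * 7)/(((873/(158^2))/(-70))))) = 291/195717760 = 0.00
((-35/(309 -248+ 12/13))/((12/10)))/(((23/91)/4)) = -11830/1587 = -7.45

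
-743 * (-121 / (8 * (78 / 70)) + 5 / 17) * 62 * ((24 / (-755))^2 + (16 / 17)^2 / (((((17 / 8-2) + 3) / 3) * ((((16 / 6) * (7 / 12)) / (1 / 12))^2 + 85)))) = 1818.33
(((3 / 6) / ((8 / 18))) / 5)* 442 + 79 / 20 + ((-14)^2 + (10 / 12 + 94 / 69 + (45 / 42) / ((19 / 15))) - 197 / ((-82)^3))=2550544816339 / 8433173560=302.44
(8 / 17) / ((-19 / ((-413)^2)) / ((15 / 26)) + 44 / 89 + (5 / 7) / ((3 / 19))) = 1821676920 / 19424990483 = 0.09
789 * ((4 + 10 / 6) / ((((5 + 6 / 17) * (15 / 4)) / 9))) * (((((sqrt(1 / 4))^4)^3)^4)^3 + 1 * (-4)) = -20340152883656604877424464064990208155820641518923 / 2536709766332858382349687953513751121305272320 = -8018.32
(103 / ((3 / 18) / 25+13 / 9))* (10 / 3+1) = 200850 / 653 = 307.58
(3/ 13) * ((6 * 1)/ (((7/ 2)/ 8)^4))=1179648/ 31213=37.79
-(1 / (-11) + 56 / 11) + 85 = 80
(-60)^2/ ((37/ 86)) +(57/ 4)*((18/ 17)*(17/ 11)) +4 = 6833437/ 814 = 8394.89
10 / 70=1 / 7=0.14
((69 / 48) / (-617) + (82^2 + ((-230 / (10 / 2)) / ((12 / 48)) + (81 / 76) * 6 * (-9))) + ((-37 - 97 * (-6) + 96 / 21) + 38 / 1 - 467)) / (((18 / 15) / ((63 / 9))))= 14449336915 / 375136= 38517.60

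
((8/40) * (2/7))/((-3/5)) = -2/21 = -0.10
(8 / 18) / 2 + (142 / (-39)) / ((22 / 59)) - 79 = -113954 / 1287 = -88.54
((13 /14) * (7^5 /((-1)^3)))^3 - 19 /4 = -30409307980635 /8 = -3801163497579.38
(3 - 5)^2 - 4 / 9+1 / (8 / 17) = 409 / 72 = 5.68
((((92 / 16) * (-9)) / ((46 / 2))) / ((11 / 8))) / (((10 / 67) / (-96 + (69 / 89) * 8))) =4819176 / 4895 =984.51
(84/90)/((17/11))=154/255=0.60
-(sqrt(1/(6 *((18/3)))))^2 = -1/36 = -0.03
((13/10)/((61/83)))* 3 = 3237/610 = 5.31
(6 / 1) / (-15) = -2 / 5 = -0.40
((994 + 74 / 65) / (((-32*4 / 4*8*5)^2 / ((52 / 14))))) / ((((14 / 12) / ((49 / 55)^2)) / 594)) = 64182699 / 70400000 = 0.91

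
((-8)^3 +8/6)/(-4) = 127.67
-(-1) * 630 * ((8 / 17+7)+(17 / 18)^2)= 1612135 / 306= 5268.42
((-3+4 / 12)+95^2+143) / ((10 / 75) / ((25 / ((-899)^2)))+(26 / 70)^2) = 168413000 / 79206233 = 2.13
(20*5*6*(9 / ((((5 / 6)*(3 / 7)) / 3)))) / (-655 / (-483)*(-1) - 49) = -10954440 / 12161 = -900.78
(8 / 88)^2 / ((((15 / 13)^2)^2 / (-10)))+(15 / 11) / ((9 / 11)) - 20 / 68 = 27615176 / 20827125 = 1.33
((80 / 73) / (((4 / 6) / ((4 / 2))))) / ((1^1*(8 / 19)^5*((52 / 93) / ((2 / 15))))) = 230277207 / 3887104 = 59.24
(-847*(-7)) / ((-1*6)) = -5929 / 6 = -988.17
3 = 3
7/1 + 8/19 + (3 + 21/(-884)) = 174633/16796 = 10.40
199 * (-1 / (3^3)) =-199 / 27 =-7.37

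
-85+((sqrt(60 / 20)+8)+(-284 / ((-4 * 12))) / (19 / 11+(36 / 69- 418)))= -75.28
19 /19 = 1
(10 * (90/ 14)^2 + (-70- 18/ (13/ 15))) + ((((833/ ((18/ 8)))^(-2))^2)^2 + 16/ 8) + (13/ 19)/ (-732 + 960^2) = 21564549142300095947729621001001072171/ 66455500484712987176047995259650048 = 324.50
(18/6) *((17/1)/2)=51/2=25.50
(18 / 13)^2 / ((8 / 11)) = 2.64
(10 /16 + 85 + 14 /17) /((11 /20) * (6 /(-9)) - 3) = -176355 /6868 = -25.68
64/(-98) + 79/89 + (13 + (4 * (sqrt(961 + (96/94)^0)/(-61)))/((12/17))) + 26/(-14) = 49617/4361 -17 * sqrt(962)/183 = 8.50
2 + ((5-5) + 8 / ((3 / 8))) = 70 / 3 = 23.33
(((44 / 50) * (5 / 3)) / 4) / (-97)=-11 / 2910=-0.00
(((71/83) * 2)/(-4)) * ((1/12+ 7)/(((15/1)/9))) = -1.82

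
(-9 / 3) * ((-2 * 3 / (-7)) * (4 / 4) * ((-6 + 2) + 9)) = -90 / 7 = -12.86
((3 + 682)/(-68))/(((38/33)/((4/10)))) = -4521/1292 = -3.50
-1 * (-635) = 635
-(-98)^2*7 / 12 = -16807 / 3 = -5602.33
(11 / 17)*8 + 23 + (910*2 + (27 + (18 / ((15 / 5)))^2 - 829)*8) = -72757 / 17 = -4279.82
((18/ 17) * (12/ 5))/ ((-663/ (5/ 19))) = -72/ 71383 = -0.00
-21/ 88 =-0.24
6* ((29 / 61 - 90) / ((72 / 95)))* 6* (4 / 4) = -518795 / 122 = -4252.42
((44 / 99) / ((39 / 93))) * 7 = 7.42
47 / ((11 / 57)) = 2679 / 11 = 243.55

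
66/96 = 11/16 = 0.69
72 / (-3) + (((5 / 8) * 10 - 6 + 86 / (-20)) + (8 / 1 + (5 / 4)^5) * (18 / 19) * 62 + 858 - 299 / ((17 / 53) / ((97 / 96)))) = 666310709 / 1240320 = 537.21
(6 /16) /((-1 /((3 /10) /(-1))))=9 /80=0.11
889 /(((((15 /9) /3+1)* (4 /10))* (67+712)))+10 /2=21295 /3116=6.83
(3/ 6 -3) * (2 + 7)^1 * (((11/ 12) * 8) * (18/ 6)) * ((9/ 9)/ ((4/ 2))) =-495/ 2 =-247.50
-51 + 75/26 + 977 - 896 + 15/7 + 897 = 169629/182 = 932.03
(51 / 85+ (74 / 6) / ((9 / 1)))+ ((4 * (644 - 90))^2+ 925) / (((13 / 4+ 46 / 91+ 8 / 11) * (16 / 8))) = 442485923768 / 807705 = 547831.11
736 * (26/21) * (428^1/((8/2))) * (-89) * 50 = -433886019.05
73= 73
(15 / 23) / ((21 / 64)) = 320 / 161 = 1.99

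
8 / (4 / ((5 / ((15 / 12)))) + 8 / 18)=72 / 13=5.54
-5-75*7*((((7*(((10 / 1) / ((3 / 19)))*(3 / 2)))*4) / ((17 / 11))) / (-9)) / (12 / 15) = 6400370 / 51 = 125497.45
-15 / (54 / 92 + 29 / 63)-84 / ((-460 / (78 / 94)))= -46493937 / 3280835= -14.17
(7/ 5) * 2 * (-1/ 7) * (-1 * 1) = 2/ 5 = 0.40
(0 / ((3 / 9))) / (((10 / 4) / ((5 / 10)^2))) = 0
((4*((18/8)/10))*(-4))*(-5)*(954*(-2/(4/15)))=-128790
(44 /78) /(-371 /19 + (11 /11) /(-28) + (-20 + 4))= -11704 /737841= -0.02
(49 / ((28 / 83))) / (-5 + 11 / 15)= -8715 / 256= -34.04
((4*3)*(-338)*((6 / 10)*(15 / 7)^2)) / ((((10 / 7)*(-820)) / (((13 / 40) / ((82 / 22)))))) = 1957527 / 2353400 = 0.83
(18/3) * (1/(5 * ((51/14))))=28/85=0.33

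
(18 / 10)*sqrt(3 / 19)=9*sqrt(57) / 95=0.72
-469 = -469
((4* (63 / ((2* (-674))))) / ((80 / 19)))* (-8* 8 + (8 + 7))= 58653 / 26960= 2.18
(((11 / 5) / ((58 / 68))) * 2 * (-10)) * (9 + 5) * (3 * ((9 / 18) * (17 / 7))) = -76296 / 29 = -2630.90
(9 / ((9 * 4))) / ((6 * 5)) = 1 / 120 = 0.01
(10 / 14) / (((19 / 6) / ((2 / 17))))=60 / 2261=0.03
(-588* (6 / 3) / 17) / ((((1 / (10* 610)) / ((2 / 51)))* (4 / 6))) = -7173600 / 289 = -24822.15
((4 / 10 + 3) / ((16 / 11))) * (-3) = -7.01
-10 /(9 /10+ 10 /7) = -700 /163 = -4.29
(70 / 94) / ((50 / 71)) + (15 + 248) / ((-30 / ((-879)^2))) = -318353797 / 47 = -6773485.04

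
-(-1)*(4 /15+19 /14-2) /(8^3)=-79 /107520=-0.00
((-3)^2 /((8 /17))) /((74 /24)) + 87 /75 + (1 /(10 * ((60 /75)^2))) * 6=122843 /14800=8.30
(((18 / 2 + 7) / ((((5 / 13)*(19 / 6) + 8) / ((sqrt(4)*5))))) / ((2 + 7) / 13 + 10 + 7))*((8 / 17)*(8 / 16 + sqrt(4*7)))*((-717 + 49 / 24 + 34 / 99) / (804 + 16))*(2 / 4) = -153039640*sqrt(7) / 380367537 - 38259910 / 380367537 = -1.17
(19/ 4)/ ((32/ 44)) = 209/ 32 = 6.53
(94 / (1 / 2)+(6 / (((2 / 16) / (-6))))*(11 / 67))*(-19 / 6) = -445.60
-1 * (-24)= 24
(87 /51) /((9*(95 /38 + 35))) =58 /11475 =0.01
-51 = -51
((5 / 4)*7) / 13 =35 / 52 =0.67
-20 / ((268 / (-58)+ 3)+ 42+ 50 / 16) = -4640 / 10093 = -0.46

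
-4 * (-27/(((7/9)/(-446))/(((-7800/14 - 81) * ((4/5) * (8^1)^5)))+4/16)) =253820679487488/587547869429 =432.00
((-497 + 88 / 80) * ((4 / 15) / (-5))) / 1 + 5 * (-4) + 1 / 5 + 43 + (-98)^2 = 1206706 / 125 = 9653.65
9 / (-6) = -3 / 2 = -1.50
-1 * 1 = -1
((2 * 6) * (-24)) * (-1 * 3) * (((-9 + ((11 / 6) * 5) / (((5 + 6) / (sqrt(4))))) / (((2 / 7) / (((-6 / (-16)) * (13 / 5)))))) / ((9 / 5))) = -12012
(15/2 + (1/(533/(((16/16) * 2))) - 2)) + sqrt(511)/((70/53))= 5867/1066 + 53 * sqrt(511)/70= 22.62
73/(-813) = -73/813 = -0.09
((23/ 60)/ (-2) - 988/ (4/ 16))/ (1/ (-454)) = 107657701/ 60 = 1794295.02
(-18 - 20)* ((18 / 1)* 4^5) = -700416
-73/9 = -8.11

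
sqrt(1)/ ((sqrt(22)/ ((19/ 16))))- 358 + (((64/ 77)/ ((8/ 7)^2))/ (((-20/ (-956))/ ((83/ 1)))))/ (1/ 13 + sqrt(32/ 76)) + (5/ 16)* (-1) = -969085663/ 1173040 + 19* sqrt(22)/ 352 + 46934342* sqrt(38)/ 73315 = 3120.42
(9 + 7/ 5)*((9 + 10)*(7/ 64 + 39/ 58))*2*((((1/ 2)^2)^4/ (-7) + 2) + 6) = 1027524199/ 415744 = 2471.53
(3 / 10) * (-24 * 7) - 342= -1962 / 5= -392.40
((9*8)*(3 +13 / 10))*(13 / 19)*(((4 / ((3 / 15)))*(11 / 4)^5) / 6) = 270082527 / 2432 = 111053.67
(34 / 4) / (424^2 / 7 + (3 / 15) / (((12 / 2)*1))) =0.00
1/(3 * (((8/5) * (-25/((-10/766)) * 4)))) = 1/36768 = 0.00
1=1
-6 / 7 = -0.86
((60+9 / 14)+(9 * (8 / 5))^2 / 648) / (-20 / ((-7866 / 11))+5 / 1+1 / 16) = 671347368 / 56058275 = 11.98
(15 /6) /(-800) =-1 /320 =-0.00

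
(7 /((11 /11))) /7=1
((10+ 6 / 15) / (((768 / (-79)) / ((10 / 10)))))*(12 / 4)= -1027 / 320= -3.21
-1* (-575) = 575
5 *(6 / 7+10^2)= 3530 / 7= 504.29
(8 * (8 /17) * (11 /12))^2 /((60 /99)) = 19.65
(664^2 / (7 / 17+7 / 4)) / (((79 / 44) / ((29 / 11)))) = 3477787648 / 11613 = 299473.66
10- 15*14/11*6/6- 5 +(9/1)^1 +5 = -1/11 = -0.09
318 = 318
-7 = -7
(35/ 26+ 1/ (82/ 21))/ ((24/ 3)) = 427/ 2132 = 0.20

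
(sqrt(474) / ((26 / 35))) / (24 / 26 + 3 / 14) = 245*sqrt(474) / 207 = 25.77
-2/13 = -0.15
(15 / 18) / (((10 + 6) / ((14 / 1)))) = 35 / 48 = 0.73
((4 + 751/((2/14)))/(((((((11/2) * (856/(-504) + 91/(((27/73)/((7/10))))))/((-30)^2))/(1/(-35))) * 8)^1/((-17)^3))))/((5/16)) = 1004942751840/3545267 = 283460.39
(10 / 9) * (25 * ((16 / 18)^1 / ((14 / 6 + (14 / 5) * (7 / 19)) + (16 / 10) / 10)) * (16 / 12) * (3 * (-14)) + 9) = -382.27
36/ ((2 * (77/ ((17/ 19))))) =306/ 1463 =0.21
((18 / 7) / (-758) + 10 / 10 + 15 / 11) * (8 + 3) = 68879 / 2653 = 25.96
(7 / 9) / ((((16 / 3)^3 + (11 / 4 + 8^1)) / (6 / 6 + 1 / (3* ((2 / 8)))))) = 196 / 17545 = 0.01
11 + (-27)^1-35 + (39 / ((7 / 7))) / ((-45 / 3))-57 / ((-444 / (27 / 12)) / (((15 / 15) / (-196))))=-31097431 / 580160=-53.60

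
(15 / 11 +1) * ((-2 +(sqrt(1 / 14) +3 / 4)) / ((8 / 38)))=-1235 / 88 +247 * sqrt(14) / 308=-11.03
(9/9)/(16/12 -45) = -3/131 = -0.02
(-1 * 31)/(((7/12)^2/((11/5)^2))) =-540144/1225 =-440.93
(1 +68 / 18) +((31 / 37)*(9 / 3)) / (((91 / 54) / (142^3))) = 129415035805 / 30303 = 4270700.45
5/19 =0.26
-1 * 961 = -961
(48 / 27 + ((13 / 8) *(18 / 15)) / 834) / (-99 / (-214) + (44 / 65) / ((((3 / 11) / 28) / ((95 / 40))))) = 123906107 / 11521057812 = 0.01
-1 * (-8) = 8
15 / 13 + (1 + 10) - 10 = 2.15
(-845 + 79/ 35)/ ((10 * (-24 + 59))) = -14748/ 6125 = -2.41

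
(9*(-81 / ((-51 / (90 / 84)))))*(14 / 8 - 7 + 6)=10935 / 952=11.49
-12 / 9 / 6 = -2 / 9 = -0.22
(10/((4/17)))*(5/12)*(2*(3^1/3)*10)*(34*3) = 36125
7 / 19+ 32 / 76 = 15 / 19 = 0.79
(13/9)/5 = 13/45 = 0.29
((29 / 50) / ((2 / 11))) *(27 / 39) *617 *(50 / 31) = 1771407 / 806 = 2197.78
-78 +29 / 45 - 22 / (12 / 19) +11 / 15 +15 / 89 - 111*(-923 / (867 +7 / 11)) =259763167 / 38223720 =6.80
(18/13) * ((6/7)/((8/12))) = 162/91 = 1.78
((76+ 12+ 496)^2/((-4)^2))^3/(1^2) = 9685390482496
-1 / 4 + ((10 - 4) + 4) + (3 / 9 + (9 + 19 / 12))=62 / 3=20.67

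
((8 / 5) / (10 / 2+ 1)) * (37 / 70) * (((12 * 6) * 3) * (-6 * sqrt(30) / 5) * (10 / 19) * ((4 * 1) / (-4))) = 63936 * sqrt(30) / 3325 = 105.32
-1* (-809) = 809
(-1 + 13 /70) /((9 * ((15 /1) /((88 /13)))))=-836 /20475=-0.04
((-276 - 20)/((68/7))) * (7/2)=-1813/17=-106.65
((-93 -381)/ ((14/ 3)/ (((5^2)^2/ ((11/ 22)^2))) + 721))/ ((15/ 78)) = -9243000/ 2703757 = -3.42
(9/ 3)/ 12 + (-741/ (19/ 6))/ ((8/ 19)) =-1111/ 2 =-555.50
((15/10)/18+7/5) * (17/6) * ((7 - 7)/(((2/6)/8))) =0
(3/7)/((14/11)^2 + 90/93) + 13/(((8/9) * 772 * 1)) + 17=17.18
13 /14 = 0.93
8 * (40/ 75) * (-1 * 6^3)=-4608/ 5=-921.60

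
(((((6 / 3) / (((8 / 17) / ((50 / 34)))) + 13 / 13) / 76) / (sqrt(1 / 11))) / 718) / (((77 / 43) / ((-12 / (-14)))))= 0.00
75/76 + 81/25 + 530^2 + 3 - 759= 532281631/1900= 280148.23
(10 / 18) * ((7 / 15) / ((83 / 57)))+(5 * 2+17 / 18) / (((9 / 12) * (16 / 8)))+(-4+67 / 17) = 282509 / 38097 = 7.42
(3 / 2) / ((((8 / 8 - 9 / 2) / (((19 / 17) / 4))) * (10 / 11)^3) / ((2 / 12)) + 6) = -25289 / 850844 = -0.03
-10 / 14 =-5 / 7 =-0.71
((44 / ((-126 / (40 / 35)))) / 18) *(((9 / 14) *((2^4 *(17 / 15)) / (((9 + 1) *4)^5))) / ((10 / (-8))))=187 / 92610000000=0.00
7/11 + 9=106/11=9.64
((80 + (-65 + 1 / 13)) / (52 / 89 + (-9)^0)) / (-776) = -0.01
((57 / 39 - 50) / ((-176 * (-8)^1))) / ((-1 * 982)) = 631 / 17974528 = 0.00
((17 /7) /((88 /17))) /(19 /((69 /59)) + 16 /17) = 338997 /12419176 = 0.03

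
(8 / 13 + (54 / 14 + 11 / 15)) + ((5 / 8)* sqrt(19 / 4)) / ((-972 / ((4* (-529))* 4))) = 7106 / 1365 + 2645* sqrt(19) / 972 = 17.07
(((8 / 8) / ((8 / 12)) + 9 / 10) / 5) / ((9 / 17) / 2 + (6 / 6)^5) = 0.38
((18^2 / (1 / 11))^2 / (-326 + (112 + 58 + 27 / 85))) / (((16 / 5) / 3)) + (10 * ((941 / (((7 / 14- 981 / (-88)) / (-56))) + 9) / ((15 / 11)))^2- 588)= 2077042185079359343 / 18958528125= 109557143.43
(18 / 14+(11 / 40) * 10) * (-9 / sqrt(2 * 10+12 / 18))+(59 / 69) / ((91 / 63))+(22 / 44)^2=1007 / 1196 - 1017 * sqrt(186) / 1736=-7.15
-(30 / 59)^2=-900 / 3481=-0.26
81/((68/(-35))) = -2835/68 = -41.69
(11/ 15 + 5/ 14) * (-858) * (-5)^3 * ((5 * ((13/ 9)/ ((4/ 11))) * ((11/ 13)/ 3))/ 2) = 495298375/ 1512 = 327578.29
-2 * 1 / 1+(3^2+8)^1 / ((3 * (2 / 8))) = 62 / 3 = 20.67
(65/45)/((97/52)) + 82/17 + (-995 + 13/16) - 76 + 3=-1061.59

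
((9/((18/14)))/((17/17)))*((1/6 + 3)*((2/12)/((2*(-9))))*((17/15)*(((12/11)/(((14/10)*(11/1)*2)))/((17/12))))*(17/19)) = -17/3267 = -0.01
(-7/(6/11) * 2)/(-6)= 77/18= 4.28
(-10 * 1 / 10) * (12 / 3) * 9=-36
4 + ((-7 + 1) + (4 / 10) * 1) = -8 / 5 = -1.60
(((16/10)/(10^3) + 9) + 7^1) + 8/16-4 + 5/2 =9376/625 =15.00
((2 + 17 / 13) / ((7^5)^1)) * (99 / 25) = 4257 / 5462275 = 0.00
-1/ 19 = -0.05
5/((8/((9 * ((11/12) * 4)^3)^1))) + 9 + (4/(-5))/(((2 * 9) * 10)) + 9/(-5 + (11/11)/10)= 25088533/88200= 284.45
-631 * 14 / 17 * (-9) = 79506 / 17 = 4676.82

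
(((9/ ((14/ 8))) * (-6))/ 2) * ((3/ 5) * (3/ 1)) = -27.77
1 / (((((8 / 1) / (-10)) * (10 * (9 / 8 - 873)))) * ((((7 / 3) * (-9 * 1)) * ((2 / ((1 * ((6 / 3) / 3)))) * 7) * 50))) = -1 / 153798750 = -0.00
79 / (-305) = -79 / 305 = -0.26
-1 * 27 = -27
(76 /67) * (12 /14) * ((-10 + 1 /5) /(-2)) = 4.76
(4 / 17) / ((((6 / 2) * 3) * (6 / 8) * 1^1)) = 16 / 459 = 0.03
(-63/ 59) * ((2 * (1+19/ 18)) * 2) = -518/ 59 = -8.78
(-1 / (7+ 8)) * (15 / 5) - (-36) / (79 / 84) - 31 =2796 / 395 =7.08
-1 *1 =-1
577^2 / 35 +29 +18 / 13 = 4341902 / 455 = 9542.64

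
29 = 29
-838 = -838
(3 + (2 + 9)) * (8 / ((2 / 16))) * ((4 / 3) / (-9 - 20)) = -3584 / 87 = -41.20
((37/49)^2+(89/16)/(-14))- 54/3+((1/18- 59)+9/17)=-896249335/11755296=-76.24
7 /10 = 0.70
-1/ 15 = -0.07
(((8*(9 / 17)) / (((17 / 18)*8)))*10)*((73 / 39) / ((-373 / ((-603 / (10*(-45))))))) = -264114 / 7006805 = -0.04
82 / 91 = 0.90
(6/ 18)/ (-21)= -1/ 63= -0.02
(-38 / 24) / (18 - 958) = 0.00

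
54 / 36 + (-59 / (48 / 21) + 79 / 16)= -155 / 8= -19.38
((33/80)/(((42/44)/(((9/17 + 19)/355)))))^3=0.00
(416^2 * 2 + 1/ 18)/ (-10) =-6230017/ 180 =-34611.21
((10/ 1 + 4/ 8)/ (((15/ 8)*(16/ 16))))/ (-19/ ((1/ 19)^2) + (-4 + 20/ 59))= -1652/ 2024485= -0.00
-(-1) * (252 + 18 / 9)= 254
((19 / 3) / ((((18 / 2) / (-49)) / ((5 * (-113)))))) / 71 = 274.39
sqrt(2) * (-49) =-49 * sqrt(2) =-69.30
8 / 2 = 4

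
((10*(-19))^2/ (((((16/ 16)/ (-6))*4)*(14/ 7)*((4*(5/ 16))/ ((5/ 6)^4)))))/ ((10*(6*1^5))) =-225625/ 1296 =-174.09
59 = 59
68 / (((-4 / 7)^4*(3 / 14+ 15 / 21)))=285719 / 416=686.82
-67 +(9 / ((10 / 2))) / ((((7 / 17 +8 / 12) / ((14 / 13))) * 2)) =-236312 / 3575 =-66.10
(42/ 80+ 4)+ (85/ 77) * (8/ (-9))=98233/ 27720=3.54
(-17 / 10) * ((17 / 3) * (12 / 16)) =-289 / 40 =-7.22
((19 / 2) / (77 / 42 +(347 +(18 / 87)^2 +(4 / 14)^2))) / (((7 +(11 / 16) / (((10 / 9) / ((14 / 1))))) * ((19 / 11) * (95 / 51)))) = 9325008 / 17261316365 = 0.00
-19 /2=-9.50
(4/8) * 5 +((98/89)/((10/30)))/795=118121/47170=2.50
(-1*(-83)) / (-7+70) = 83 / 63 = 1.32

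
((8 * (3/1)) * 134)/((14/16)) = 3675.43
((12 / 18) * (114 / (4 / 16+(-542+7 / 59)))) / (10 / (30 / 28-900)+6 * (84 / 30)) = -5643114 / 675197215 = -0.01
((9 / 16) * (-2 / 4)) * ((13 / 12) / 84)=-13 / 3584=-0.00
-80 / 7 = -11.43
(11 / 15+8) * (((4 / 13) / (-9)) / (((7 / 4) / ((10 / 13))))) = -4192 / 31941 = -0.13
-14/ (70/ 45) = -9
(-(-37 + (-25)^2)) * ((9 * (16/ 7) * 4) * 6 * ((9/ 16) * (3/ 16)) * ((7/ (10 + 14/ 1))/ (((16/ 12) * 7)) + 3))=-1484973/ 16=-92810.81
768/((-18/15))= -640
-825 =-825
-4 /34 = -2 /17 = -0.12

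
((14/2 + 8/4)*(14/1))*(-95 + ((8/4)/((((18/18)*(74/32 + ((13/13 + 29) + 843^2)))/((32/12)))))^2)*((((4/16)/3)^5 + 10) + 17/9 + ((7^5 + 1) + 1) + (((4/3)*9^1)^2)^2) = -7231855686793386152231286041/16086664018476873216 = -449555960.05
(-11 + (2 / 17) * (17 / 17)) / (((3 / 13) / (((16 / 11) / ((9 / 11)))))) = -38480 / 459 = -83.83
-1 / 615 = -0.00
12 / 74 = 6 / 37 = 0.16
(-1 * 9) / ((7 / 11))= -99 / 7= -14.14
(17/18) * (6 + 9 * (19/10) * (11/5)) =12359/300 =41.20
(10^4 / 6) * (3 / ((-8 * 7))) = -625 / 7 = -89.29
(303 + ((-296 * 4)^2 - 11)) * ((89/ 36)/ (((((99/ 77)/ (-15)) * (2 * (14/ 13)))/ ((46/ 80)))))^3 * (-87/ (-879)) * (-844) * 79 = 3193191723292300554829147/ 755907821568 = 4224313642725.08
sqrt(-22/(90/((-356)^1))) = 2 * sqrt(4895)/15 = 9.33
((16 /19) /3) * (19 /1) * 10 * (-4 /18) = -320 /27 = -11.85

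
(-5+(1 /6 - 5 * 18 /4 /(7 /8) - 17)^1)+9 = -1619 /42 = -38.55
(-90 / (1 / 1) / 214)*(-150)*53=357750 / 107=3343.46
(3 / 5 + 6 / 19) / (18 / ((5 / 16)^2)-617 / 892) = 0.00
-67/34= -1.97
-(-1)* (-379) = -379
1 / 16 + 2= 33 / 16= 2.06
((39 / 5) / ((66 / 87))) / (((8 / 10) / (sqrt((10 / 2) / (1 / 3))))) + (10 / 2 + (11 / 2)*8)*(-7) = -343 + 1131*sqrt(15) / 88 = -293.22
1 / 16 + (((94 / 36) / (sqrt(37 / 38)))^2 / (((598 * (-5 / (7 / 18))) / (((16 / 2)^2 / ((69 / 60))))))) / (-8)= 0.07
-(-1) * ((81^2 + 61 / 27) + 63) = 178909 / 27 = 6626.26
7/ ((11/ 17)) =119/ 11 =10.82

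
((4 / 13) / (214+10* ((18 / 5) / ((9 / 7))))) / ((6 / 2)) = 0.00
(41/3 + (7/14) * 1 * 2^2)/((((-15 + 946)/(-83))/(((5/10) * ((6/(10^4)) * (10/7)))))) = -3901/6517000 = -0.00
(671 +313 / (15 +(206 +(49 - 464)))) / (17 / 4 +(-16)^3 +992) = -86574 / 400901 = -0.22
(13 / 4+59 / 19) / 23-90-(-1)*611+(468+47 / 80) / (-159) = 125269807 / 241680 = 518.33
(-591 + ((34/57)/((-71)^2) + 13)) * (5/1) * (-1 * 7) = 5812826320/287337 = 20230.00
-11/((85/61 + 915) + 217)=-671/69137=-0.01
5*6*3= 90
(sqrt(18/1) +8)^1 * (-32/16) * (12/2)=-96 - 36 * sqrt(2)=-146.91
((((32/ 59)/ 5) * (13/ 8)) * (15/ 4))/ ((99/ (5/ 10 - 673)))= -17485/ 3894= -4.49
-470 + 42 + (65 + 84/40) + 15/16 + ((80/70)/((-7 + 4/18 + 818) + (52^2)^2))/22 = -5837165797317/16216038608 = -359.96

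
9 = 9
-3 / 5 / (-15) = 1 / 25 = 0.04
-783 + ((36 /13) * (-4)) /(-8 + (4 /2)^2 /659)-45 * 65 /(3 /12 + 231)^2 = -781.67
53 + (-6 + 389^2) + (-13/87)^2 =1145704561/7569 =151368.02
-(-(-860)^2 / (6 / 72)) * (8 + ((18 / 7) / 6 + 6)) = 896395200 / 7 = 128056457.14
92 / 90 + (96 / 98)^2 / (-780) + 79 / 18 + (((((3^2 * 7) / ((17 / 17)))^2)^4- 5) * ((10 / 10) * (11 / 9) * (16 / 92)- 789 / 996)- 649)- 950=-154266962579656315997081 / 1072541106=-143833147015678.41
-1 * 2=-2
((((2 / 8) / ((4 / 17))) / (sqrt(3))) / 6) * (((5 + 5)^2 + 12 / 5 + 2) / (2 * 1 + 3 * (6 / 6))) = 493 * sqrt(3) / 400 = 2.13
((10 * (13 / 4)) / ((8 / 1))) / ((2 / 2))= 65 / 16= 4.06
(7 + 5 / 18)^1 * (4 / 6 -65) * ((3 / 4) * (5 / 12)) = -126415 / 864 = -146.31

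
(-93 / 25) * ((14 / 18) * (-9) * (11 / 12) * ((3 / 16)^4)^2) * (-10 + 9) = -15661107 / 429496729600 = -0.00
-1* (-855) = 855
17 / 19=0.89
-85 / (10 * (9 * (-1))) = 17 / 18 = 0.94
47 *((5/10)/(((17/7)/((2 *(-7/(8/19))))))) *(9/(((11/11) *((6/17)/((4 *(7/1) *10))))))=-4594485/2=-2297242.50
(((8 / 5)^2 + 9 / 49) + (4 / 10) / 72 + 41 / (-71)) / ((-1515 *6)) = -6800011 / 28461699000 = -0.00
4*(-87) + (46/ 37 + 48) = -11054/ 37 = -298.76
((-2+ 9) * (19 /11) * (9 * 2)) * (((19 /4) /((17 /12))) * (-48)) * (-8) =52399872 /187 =280213.22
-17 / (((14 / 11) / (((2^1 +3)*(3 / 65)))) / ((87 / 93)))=-16269 / 5642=-2.88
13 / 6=2.17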